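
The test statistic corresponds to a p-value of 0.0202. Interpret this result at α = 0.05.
Since p = 0.0202 < α = 0.05, reject H₀.
There is sufficient evidence to reject the null hypothesis; the result is statistically significant at the 0.05 level.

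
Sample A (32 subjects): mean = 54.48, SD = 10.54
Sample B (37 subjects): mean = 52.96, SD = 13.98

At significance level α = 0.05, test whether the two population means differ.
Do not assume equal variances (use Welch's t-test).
Welch's two-sample t-test:
H₀: μ₁ = μ₂
H₁: μ₁ ≠ μ₂
s₁²/n₁ = 10.54²/32 = 3.4716,  s₂²/n₂ = 13.98²/37 = 5.2822
SE = √(s₁²/n₁ + s₂²/n₂) = √(3.4716 + 5.2822) = 2.9587
df (Welch-Satterthwaite) = (s₁²/n₁ + s₂²/n₂)² / [(s₁²/n₁)²/(n₁-1) + (s₂²/n₂)²/(n₂-1)] ≈ 65.84
t = (x̄₁ - x̄₂) / SE = (54.48 - 52.96) / 2.9587 = 1.52 / 2.9587 = 0.514
p-value = 0.6092

Since p-value > α = 0.05, we fail to reject H₀.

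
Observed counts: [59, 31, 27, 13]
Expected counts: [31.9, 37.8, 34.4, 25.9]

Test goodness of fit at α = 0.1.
Chi-square goodness of fit test:
H₀: observed counts match expected distribution
H₁: observed counts differ from expected distribution
df = k - 1 = 3
χ² = Σ(O - E)²/E
   = (59 - 31.9)²/31.9 + (31 - 37.8)²/37.8 + (27 - 34.4)²/34.4 + (13 - 25.9)²/25.9
   = 23.022 + 1.223 + 1.592 + 6.425
   = 32.26
p-value < 0.0001

Since p-value < α = 0.1, we reject H₀.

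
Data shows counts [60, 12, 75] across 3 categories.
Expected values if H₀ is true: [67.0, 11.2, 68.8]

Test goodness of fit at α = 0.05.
Chi-square goodness of fit test:
H₀: observed counts match expected distribution
H₁: observed counts differ from expected distribution
df = k - 1 = 2
χ² = Σ(O - E)²/E
   = (60 - 67.0)²/67.0 + (12 - 11.2)²/11.2 + (75 - 68.8)²/68.8
   = 0.731 + 0.057 + 0.559
   = 1.35
p-value = 0.5099

Since p-value > α = 0.05, we fail to reject H₀.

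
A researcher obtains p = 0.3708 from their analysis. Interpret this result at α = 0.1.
Since p = 0.3708 > α = 0.1, fail to reject H₀.
There is insufficient evidence to reject the null hypothesis; the result is not statistically significant at the 0.1 level.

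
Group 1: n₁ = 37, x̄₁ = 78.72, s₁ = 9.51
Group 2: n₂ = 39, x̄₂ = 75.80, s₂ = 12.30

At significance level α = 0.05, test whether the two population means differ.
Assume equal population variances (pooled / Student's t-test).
Student's two-sample t-test (equal variances):
H₀: μ₁ = μ₂
H₁: μ₁ ≠ μ₂
df = n₁ + n₂ - 2 = 74
Pooled variance s_p² = [(n₁-1)s₁² + (n₂-1)s₂²] / (n₁ + n₂ - 2) = [(36)(9.51²) + (38)(12.30²)] / 74 = 121.6873
SE = √(s_p²(1/n₁ + 1/n₂)) = √(121.6873 × (1/37 + 1/39)) = 2.5316
t = (x̄₁ - x̄₂) / SE = (78.72 - 75.80) / 2.5316 = 2.92 / 2.5316 = 1.153
p-value = 0.2525

Since p-value > α = 0.05, we fail to reject H₀.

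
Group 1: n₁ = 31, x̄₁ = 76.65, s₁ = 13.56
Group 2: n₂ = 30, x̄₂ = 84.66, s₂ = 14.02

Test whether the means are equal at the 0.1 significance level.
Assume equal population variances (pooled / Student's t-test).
Student's two-sample t-test (equal variances):
H₀: μ₁ = μ₂
H₁: μ₁ ≠ μ₂
df = n₁ + n₂ - 2 = 59
Pooled variance s_p² = [(n₁-1)s₁² + (n₂-1)s₂²] / (n₁ + n₂ - 2) = [(30)(13.56²) + (29)(14.02²)] / 59 = 190.1095
SE = √(s_p²(1/n₁ + 1/n₂)) = √(190.1095 × (1/31 + 1/30)) = 3.5312
t = (x̄₁ - x̄₂) / SE = (76.65 - 84.66) / 3.5312 = -8.01 / 3.5312 = -2.268
p-value = 0.0270

Since p-value < α = 0.1, we reject H₀.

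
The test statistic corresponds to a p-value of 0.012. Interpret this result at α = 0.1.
Since p = 0.012 < α = 0.1, reject H₀.
There is sufficient evidence to reject the null hypothesis; the result is statistically significant at the 0.1 level.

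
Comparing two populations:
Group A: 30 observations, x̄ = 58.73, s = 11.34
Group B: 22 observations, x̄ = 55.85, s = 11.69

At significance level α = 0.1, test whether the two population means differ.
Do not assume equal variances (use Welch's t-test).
Welch's two-sample t-test:
H₀: μ₁ = μ₂
H₁: μ₁ ≠ μ₂
s₁²/n₁ = 11.34²/30 = 4.2865,  s₂²/n₂ = 11.69²/22 = 6.2116
SE = √(s₁²/n₁ + s₂²/n₂) = √(4.2865 + 6.2116) = 3.2401
df (Welch-Satterthwaite) = (s₁²/n₁ + s₂²/n₂)² / [(s₁²/n₁)²/(n₁-1) + (s₂²/n₂)²/(n₂-1)] ≈ 44.60
t = (x̄₁ - x̄₂) / SE = (58.73 - 55.85) / 3.2401 = 2.88 / 3.2401 = 0.889
p-value = 0.3788

Since p-value > α = 0.1, we fail to reject H₀.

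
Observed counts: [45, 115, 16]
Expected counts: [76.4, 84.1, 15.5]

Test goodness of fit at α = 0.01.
Chi-square goodness of fit test:
H₀: observed counts match expected distribution
H₁: observed counts differ from expected distribution
df = k - 1 = 2
χ² = Σ(O - E)²/E
   = (45 - 76.4)²/76.4 + (115 - 84.1)²/84.1 + (16 - 15.5)²/15.5
   = 12.905 + 11.353 + 0.016
   = 24.27
p-value < 0.0001

Since p-value < α = 0.01, we reject H₀.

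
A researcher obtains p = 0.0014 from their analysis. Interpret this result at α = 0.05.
Since p = 0.0014 < α = 0.05, reject H₀.
There is sufficient evidence to reject the null hypothesis; the result is statistically significant at the 0.05 level.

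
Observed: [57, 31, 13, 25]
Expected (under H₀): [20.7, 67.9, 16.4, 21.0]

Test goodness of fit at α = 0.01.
Chi-square goodness of fit test:
H₀: observed counts match expected distribution
H₁: observed counts differ from expected distribution
df = k - 1 = 3
χ² = Σ(O - E)²/E
   = (57 - 20.7)²/20.7 + (31 - 67.9)²/67.9 + (13 - 16.4)²/16.4 + (25 - 21.0)²/21.0
   = 63.657 + 20.053 + 0.705 + 0.762
   = 85.18
p-value < 0.0001

Since p-value < α = 0.01, we reject H₀.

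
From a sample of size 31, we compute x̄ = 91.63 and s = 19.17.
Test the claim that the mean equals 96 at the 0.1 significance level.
One-sample t-test:
H₀: μ = 96
H₁: μ ≠ 96
df = n - 1 = 30
t = (x̄ - μ₀) / (s/√n) = (91.63 - 96) / (19.17/√31) = -1.269
p-value = 0.2141

Since p-value > α = 0.1, we fail to reject H₀.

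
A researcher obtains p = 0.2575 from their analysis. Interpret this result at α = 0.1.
Since p = 0.2575 > α = 0.1, fail to reject H₀.
There is insufficient evidence to reject the null hypothesis; the result is not statistically significant at the 0.1 level.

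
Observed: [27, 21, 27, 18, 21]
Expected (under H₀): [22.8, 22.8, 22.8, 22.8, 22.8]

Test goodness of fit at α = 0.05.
Chi-square goodness of fit test:
H₀: observed counts match expected distribution
H₁: observed counts differ from expected distribution
df = k - 1 = 4
χ² = Σ(O - E)²/E
   = (27 - 22.8)²/22.8 + (21 - 22.8)²/22.8 + (27 - 22.8)²/22.8 + (18 - 22.8)²/22.8 + (21 - 22.8)²/22.8
   = 0.774 + 0.142 + 0.774 + 1.011 + 0.142
   = 2.84
p-value = 0.5846

Since p-value > α = 0.05, we fail to reject H₀.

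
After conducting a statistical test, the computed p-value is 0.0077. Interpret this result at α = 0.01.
Since p = 0.0077 < α = 0.01, reject H₀.
There is sufficient evidence to reject the null hypothesis; the result is statistically significant at the 0.01 level.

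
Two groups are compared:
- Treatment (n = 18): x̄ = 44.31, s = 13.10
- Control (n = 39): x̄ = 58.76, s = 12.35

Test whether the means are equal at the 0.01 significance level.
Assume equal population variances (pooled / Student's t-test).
Student's two-sample t-test (equal variances):
H₀: μ₁ = μ₂
H₁: μ₁ ≠ μ₂
df = n₁ + n₂ - 2 = 55
Pooled variance s_p² = [(n₁-1)s₁² + (n₂-1)s₂²] / (n₁ + n₂ - 2) = [(17)(13.10²) + (38)(12.35²)] / 55 = 158.4223
SE = √(s_p²(1/n₁ + 1/n₂)) = √(158.4223 × (1/18 + 1/39)) = 3.5866
t = (x̄₁ - x̄₂) / SE = (44.31 - 58.76) / 3.5866 = -14.45 / 3.5866 = -4.029
p-value = 0.0002

Since p-value < α = 0.01, we reject H₀.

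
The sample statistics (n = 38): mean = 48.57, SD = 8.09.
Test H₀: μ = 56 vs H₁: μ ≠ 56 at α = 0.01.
One-sample t-test:
H₀: μ = 56
H₁: μ ≠ 56
df = n - 1 = 37
t = (x̄ - μ₀) / (s/√n) = (48.57 - 56) / (8.09/√38) = -5.662
p-value < 0.0001

Since p-value < α = 0.01, we reject H₀.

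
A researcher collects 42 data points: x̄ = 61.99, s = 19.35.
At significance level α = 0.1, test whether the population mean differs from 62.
One-sample t-test:
H₀: μ = 62
H₁: μ ≠ 62
df = n - 1 = 41
t = (x̄ - μ₀) / (s/√n) = (61.99 - 62) / (19.35/√42) = -0.003
p-value = 0.9973

Since p-value > α = 0.1, we fail to reject H₀.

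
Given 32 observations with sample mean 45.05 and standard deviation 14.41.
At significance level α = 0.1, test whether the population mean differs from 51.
One-sample t-test:
H₀: μ = 51
H₁: μ ≠ 51
df = n - 1 = 31
t = (x̄ - μ₀) / (s/√n) = (45.05 - 51) / (14.41/√32) = -2.336
p-value = 0.0261

Since p-value < α = 0.1, we reject H₀.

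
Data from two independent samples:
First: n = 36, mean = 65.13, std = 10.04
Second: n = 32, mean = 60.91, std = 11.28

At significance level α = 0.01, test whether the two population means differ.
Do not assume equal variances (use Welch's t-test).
Welch's two-sample t-test:
H₀: μ₁ = μ₂
H₁: μ₁ ≠ μ₂
s₁²/n₁ = 10.04²/36 = 2.8000,  s₂²/n₂ = 11.28²/32 = 3.9762
SE = √(s₁²/n₁ + s₂²/n₂) = √(2.8000 + 3.9762) = 2.6031
df (Welch-Satterthwaite) = (s₁²/n₁ + s₂²/n₂)² / [(s₁²/n₁)²/(n₁-1) + (s₂²/n₂)²/(n₂-1)] ≈ 62.56
t = (x̄₁ - x̄₂) / SE = (65.13 - 60.91) / 2.6031 = 4.22 / 2.6031 = 1.621
p-value = 0.1100

Since p-value > α = 0.01, we fail to reject H₀.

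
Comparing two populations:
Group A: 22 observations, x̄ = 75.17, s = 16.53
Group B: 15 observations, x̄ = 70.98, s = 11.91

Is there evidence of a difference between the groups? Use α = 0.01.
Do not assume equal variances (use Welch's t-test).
Welch's two-sample t-test:
H₀: μ₁ = μ₂
H₁: μ₁ ≠ μ₂
s₁²/n₁ = 16.53²/22 = 12.4200,  s₂²/n₂ = 11.91²/15 = 9.4565
SE = √(s₁²/n₁ + s₂²/n₂) = √(12.4200 + 9.4565) = 4.6772
df (Welch-Satterthwaite) = (s₁²/n₁ + s₂²/n₂)² / [(s₁²/n₁)²/(n₁-1) + (s₂²/n₂)²/(n₂-1)] ≈ 34.85
t = (x̄₁ - x̄₂) / SE = (75.17 - 70.98) / 4.6772 = 4.19 / 4.6772 = 0.896
p-value = 0.3765

Since p-value > α = 0.01, we fail to reject H₀.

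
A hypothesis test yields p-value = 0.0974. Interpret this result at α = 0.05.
Since p = 0.0974 > α = 0.05, fail to reject H₀.
There is insufficient evidence to reject the null hypothesis; the result is not statistically significant at the 0.05 level.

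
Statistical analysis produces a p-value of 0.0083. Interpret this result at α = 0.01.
Since p = 0.0083 < α = 0.01, reject H₀.
There is sufficient evidence to reject the null hypothesis; the result is statistically significant at the 0.01 level.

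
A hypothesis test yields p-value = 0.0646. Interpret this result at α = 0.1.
Since p = 0.0646 < α = 0.1, reject H₀.
There is sufficient evidence to reject the null hypothesis; the result is statistically significant at the 0.1 level.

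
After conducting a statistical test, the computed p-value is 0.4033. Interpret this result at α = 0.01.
Since p = 0.4033 > α = 0.01, fail to reject H₀.
There is insufficient evidence to reject the null hypothesis; the result is not statistically significant at the 0.01 level.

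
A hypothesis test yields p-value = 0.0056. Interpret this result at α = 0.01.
Since p = 0.0056 < α = 0.01, reject H₀.
There is sufficient evidence to reject the null hypothesis; the result is statistically significant at the 0.01 level.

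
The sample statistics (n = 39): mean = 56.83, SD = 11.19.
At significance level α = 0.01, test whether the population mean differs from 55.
One-sample t-test:
H₀: μ = 55
H₁: μ ≠ 55
df = n - 1 = 38
t = (x̄ - μ₀) / (s/√n) = (56.83 - 55) / (11.19/√39) = 1.021
p-value = 0.3136

Since p-value > α = 0.01, we fail to reject H₀.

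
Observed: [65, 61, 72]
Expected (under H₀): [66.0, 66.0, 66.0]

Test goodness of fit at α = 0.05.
Chi-square goodness of fit test:
H₀: observed counts match expected distribution
H₁: observed counts differ from expected distribution
df = k - 1 = 2
χ² = Σ(O - E)²/E
   = (65 - 66.0)²/66.0 + (61 - 66.0)²/66.0 + (72 - 66.0)²/66.0
   = 0.015 + 0.379 + 0.545
   = 0.94
p-value = 0.6252

Since p-value > α = 0.05, we fail to reject H₀.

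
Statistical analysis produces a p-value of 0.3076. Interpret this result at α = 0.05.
Since p = 0.3076 > α = 0.05, fail to reject H₀.
There is insufficient evidence to reject the null hypothesis; the result is not statistically significant at the 0.05 level.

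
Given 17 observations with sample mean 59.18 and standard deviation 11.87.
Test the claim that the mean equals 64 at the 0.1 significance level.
One-sample t-test:
H₀: μ = 64
H₁: μ ≠ 64
df = n - 1 = 16
t = (x̄ - μ₀) / (s/√n) = (59.18 - 64) / (11.87/√17) = -1.674
p-value = 0.1135

Since p-value > α = 0.1, we fail to reject H₀.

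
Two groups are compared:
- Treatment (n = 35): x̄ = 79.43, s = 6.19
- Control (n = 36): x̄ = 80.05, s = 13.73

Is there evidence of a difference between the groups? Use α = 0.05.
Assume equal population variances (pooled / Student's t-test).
Student's two-sample t-test (equal variances):
H₀: μ₁ = μ₂
H₁: μ₁ ≠ μ₂
df = n₁ + n₂ - 2 = 69
Pooled variance s_p² = [(n₁-1)s₁² + (n₂-1)s₂²] / (n₁ + n₂ - 2) = [(34)(6.19²) + (35)(13.73²)] / 69 = 114.5029
SE = √(s_p²(1/n₁ + 1/n₂)) = √(114.5029 × (1/35 + 1/36)) = 2.5401
t = (x̄₁ - x̄₂) / SE = (79.43 - 80.05) / 2.5401 = -0.62 / 2.5401 = -0.244
p-value = 0.8079

Since p-value > α = 0.05, we fail to reject H₀.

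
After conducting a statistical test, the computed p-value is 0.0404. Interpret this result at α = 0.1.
Since p = 0.0404 < α = 0.1, reject H₀.
There is sufficient evidence to reject the null hypothesis; the result is statistically significant at the 0.1 level.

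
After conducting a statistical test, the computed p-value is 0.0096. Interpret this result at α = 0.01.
Since p = 0.0096 < α = 0.01, reject H₀.
There is sufficient evidence to reject the null hypothesis; the result is statistically significant at the 0.01 level.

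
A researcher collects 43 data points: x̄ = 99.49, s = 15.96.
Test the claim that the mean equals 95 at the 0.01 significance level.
One-sample t-test:
H₀: μ = 95
H₁: μ ≠ 95
df = n - 1 = 42
t = (x̄ - μ₀) / (s/√n) = (99.49 - 95) / (15.96/√43) = 1.845
p-value = 0.0721

Since p-value > α = 0.01, we fail to reject H₀.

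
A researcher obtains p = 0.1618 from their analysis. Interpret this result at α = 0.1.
Since p = 0.1618 > α = 0.1, fail to reject H₀.
There is insufficient evidence to reject the null hypothesis; the result is not statistically significant at the 0.1 level.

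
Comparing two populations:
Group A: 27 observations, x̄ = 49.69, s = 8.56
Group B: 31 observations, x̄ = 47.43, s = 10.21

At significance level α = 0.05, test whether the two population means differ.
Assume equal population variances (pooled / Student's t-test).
Student's two-sample t-test (equal variances):
H₀: μ₁ = μ₂
H₁: μ₁ ≠ μ₂
df = n₁ + n₂ - 2 = 56
Pooled variance s_p² = [(n₁-1)s₁² + (n₂-1)s₂²] / (n₁ + n₂ - 2) = [(26)(8.56²) + (30)(10.21²)] / 56 = 89.8649
SE = √(s_p²(1/n₁ + 1/n₂)) = √(89.8649 × (1/27 + 1/31)) = 2.4954
t = (x̄₁ - x̄₂) / SE = (49.69 - 47.43) / 2.4954 = 2.26 / 2.4954 = 0.906
p-value = 0.3690

Since p-value > α = 0.05, we fail to reject H₀.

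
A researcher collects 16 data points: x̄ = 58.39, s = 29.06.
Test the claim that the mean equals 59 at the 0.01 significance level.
One-sample t-test:
H₀: μ = 59
H₁: μ ≠ 59
df = n - 1 = 15
t = (x̄ - μ₀) / (s/√n) = (58.39 - 59) / (29.06/√16) = -0.084
p-value = 0.9342

Since p-value > α = 0.01, we fail to reject H₀.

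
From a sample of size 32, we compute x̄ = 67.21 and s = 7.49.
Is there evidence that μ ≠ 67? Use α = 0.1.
One-sample t-test:
H₀: μ = 67
H₁: μ ≠ 67
df = n - 1 = 31
t = (x̄ - μ₀) / (s/√n) = (67.21 - 67) / (7.49/√32) = 0.159
p-value = 0.8750

Since p-value > α = 0.1, we fail to reject H₀.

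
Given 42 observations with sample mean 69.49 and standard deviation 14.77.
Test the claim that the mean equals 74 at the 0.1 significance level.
One-sample t-test:
H₀: μ = 74
H₁: μ ≠ 74
df = n - 1 = 41
t = (x̄ - μ₀) / (s/√n) = (69.49 - 74) / (14.77/√42) = -1.979
p-value = 0.0546

Since p-value < α = 0.1, we reject H₀.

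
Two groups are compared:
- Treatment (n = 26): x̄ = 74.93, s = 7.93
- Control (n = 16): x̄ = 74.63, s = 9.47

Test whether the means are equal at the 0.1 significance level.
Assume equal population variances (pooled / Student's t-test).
Student's two-sample t-test (equal variances):
H₀: μ₁ = μ₂
H₁: μ₁ ≠ μ₂
df = n₁ + n₂ - 2 = 40
Pooled variance s_p² = [(n₁-1)s₁² + (n₂-1)s₂²] / (n₁ + n₂ - 2) = [(25)(7.93²) + (15)(9.47²)] / 40 = 72.9334
SE = √(s_p²(1/n₁ + 1/n₂)) = √(72.9334 × (1/26 + 1/16)) = 2.7136
t = (x̄₁ - x̄₂) / SE = (74.93 - 74.63) / 2.7136 = 0.30 / 2.7136 = 0.111
p-value = 0.9125

Since p-value > α = 0.1, we fail to reject H₀.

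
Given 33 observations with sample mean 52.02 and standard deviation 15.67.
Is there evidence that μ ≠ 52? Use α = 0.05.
One-sample t-test:
H₀: μ = 52
H₁: μ ≠ 52
df = n - 1 = 32
t = (x̄ - μ₀) / (s/√n) = (52.02 - 52) / (15.67/√33) = 0.007
p-value = 0.9942

Since p-value > α = 0.05, we fail to reject H₀.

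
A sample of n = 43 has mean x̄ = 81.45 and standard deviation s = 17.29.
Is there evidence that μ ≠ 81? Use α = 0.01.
One-sample t-test:
H₀: μ = 81
H₁: μ ≠ 81
df = n - 1 = 42
t = (x̄ - μ₀) / (s/√n) = (81.45 - 81) / (17.29/√43) = 0.171
p-value = 0.8653

Since p-value > α = 0.01, we fail to reject H₀.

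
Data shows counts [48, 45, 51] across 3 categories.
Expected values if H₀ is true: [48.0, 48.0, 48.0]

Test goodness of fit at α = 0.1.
Chi-square goodness of fit test:
H₀: observed counts match expected distribution
H₁: observed counts differ from expected distribution
df = k - 1 = 2
χ² = Σ(O - E)²/E
   = (48 - 48.0)²/48.0 + (45 - 48.0)²/48.0 + (51 - 48.0)²/48.0
   = 0.000 + 0.188 + 0.188
   = 0.38
p-value = 0.8290

Since p-value > α = 0.1, we fail to reject H₀.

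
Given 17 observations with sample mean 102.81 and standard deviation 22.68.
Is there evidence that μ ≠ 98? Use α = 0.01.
One-sample t-test:
H₀: μ = 98
H₁: μ ≠ 98
df = n - 1 = 16
t = (x̄ - μ₀) / (s/√n) = (102.81 - 98) / (22.68/√17) = 0.874
p-value = 0.3948

Since p-value > α = 0.01, we fail to reject H₀.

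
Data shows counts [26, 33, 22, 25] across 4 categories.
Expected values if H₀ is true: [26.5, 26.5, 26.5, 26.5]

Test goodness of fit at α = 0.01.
Chi-square goodness of fit test:
H₀: observed counts match expected distribution
H₁: observed counts differ from expected distribution
df = k - 1 = 3
χ² = Σ(O - E)²/E
   = (26 - 26.5)²/26.5 + (33 - 26.5)²/26.5 + (22 - 26.5)²/26.5 + (25 - 26.5)²/26.5
   = 0.009 + 1.594 + 0.764 + 0.085
   = 2.45
p-value = 0.4839

Since p-value > α = 0.01, we fail to reject H₀.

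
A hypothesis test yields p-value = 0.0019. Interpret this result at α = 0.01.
Since p = 0.0019 < α = 0.01, reject H₀.
There is sufficient evidence to reject the null hypothesis; the result is statistically significant at the 0.01 level.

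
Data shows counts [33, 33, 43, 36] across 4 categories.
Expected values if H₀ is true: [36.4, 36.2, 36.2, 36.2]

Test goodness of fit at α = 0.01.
Chi-square goodness of fit test:
H₀: observed counts match expected distribution
H₁: observed counts differ from expected distribution
df = k - 1 = 3
χ² = Σ(O - E)²/E
   = (33 - 36.4)²/36.4 + (33 - 36.2)²/36.2 + (43 - 36.2)²/36.2 + (36 - 36.2)²/36.2
   = 0.318 + 0.283 + 1.277 + 0.001
   = 1.88
p-value = 0.5979

Since p-value > α = 0.01, we fail to reject H₀.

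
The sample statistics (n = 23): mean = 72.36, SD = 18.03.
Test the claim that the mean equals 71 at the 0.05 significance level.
One-sample t-test:
H₀: μ = 71
H₁: μ ≠ 71
df = n - 1 = 22
t = (x̄ - μ₀) / (s/√n) = (72.36 - 71) / (18.03/√23) = 0.362
p-value = 0.7210

Since p-value > α = 0.05, we fail to reject H₀.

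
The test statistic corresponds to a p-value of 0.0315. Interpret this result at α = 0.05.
Since p = 0.0315 < α = 0.05, reject H₀.
There is sufficient evidence to reject the null hypothesis; the result is statistically significant at the 0.05 level.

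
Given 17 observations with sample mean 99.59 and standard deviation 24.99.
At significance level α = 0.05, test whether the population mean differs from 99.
One-sample t-test:
H₀: μ = 99
H₁: μ ≠ 99
df = n - 1 = 16
t = (x̄ - μ₀) / (s/√n) = (99.59 - 99) / (24.99/√17) = 0.097
p-value = 0.9237

Since p-value > α = 0.05, we fail to reject H₀.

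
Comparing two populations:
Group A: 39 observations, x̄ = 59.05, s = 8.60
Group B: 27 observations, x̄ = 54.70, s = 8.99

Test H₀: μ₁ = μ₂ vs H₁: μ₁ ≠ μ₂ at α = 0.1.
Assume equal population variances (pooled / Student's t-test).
Student's two-sample t-test (equal variances):
H₀: μ₁ = μ₂
H₁: μ₁ ≠ μ₂
df = n₁ + n₂ - 2 = 64
Pooled variance s_p² = [(n₁-1)s₁² + (n₂-1)s₂²] / (n₁ + n₂ - 2) = [(38)(8.60²) + (26)(8.99²)] / 64 = 76.7469
SE = √(s_p²(1/n₁ + 1/n₂)) = √(76.7469 × (1/39 + 1/27)) = 2.1933
t = (x̄₁ - x̄₂) / SE = (59.05 - 54.70) / 2.1933 = 4.35 / 2.1933 = 1.983
p-value = 0.0516

Since p-value < α = 0.1, we reject H₀.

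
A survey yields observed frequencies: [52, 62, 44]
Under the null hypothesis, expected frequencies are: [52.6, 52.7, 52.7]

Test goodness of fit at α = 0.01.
Chi-square goodness of fit test:
H₀: observed counts match expected distribution
H₁: observed counts differ from expected distribution
df = k - 1 = 2
χ² = Σ(O - E)²/E
   = (52 - 52.6)²/52.6 + (62 - 52.7)²/52.7 + (44 - 52.7)²/52.7
   = 0.007 + 1.641 + 1.436
   = 3.08
p-value = 0.2139

Since p-value > α = 0.01, we fail to reject H₀.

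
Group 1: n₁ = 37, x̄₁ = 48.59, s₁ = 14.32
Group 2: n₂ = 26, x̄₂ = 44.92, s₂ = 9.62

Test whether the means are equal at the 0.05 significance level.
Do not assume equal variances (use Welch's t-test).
Welch's two-sample t-test:
H₀: μ₁ = μ₂
H₁: μ₁ ≠ μ₂
s₁²/n₁ = 14.32²/37 = 5.5422,  s₂²/n₂ = 9.62²/26 = 3.5594
SE = √(s₁²/n₁ + s₂²/n₂) = √(5.5422 + 3.5594) = 3.0169
df (Welch-Satterthwaite) = (s₁²/n₁ + s₂²/n₂)² / [(s₁²/n₁)²/(n₁-1) + (s₂²/n₂)²/(n₂-1)] ≈ 60.91
t = (x̄₁ - x̄₂) / SE = (48.59 - 44.92) / 3.0169 = 3.67 / 3.0169 = 1.216
p-value = 0.2285

Since p-value > α = 0.05, we fail to reject H₀.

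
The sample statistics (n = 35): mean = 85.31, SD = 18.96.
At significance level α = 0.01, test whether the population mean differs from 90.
One-sample t-test:
H₀: μ = 90
H₁: μ ≠ 90
df = n - 1 = 34
t = (x̄ - μ₀) / (s/√n) = (85.31 - 90) / (18.96/√35) = -1.463
p-value = 0.1525

Since p-value > α = 0.01, we fail to reject H₀.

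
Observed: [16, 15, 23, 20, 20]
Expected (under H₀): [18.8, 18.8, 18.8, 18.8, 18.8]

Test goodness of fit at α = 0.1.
Chi-square goodness of fit test:
H₀: observed counts match expected distribution
H₁: observed counts differ from expected distribution
df = k - 1 = 4
χ² = Σ(O - E)²/E
   = (16 - 18.8)²/18.8 + (15 - 18.8)²/18.8 + (23 - 18.8)²/18.8 + (20 - 18.8)²/18.8 + (20 - 18.8)²/18.8
   = 0.417 + 0.768 + 0.938 + 0.077 + 0.077
   = 2.28
p-value = 0.6850

Since p-value > α = 0.1, we fail to reject H₀.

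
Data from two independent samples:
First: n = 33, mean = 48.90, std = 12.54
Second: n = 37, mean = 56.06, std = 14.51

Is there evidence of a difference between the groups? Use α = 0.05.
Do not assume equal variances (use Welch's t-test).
Welch's two-sample t-test:
H₀: μ₁ = μ₂
H₁: μ₁ ≠ μ₂
s₁²/n₁ = 12.54²/33 = 4.7652,  s₂²/n₂ = 14.51²/37 = 5.6903
SE = √(s₁²/n₁ + s₂²/n₂) = √(4.7652 + 5.6903) = 3.2335
df (Welch-Satterthwaite) = (s₁²/n₁ + s₂²/n₂)² / [(s₁²/n₁)²/(n₁-1) + (s₂²/n₂)²/(n₂-1)] ≈ 67.94
t = (x̄₁ - x̄₂) / SE = (48.90 - 56.06) / 3.2335 = -7.16 / 3.2335 = -2.214
p-value = 0.0302

Since p-value < α = 0.05, we reject H₀.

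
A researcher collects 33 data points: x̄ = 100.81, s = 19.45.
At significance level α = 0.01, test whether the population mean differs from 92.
One-sample t-test:
H₀: μ = 92
H₁: μ ≠ 92
df = n - 1 = 32
t = (x̄ - μ₀) / (s/√n) = (100.81 - 92) / (19.45/√33) = 2.602
p-value = 0.0139

Since p-value > α = 0.01, we fail to reject H₀.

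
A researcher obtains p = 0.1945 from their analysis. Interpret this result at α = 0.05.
Since p = 0.1945 > α = 0.05, fail to reject H₀.
There is insufficient evidence to reject the null hypothesis; the result is not statistically significant at the 0.05 level.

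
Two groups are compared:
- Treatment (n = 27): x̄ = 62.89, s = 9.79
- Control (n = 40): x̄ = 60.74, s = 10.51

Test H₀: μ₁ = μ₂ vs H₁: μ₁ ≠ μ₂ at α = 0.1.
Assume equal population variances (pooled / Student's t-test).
Student's two-sample t-test (equal variances):
H₀: μ₁ = μ₂
H₁: μ₁ ≠ μ₂
df = n₁ + n₂ - 2 = 65
Pooled variance s_p² = [(n₁-1)s₁² + (n₂-1)s₂²] / (n₁ + n₂ - 2) = [(26)(9.79²) + (39)(10.51²)] / 65 = 104.6137
SE = √(s_p²(1/n₁ + 1/n₂)) = √(104.6137 × (1/27 + 1/40)) = 2.5475
t = (x̄₁ - x̄₂) / SE = (62.89 - 60.74) / 2.5475 = 2.15 / 2.5475 = 0.844
p-value = 0.4018

Since p-value > α = 0.1, we fail to reject H₀.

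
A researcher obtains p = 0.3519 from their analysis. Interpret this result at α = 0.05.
Since p = 0.3519 > α = 0.05, fail to reject H₀.
There is insufficient evidence to reject the null hypothesis; the result is not statistically significant at the 0.05 level.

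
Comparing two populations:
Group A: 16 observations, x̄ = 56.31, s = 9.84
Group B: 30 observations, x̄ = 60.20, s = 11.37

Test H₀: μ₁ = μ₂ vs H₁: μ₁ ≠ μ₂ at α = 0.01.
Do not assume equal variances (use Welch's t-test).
Welch's two-sample t-test:
H₀: μ₁ = μ₂
H₁: μ₁ ≠ μ₂
s₁²/n₁ = 9.84²/16 = 6.0516,  s₂²/n₂ = 11.37²/30 = 4.3092
SE = √(s₁²/n₁ + s₂²/n₂) = √(6.0516 + 4.3092) = 3.2188
df (Welch-Satterthwaite) = (s₁²/n₁ + s₂²/n₂)² / [(s₁²/n₁)²/(n₁-1) + (s₂²/n₂)²/(n₂-1)] ≈ 34.83
t = (x̄₁ - x̄₂) / SE = (56.31 - 60.20) / 3.2188 = -3.89 / 3.2188 = -1.209
p-value = 0.2350

Since p-value > α = 0.01, we fail to reject H₀.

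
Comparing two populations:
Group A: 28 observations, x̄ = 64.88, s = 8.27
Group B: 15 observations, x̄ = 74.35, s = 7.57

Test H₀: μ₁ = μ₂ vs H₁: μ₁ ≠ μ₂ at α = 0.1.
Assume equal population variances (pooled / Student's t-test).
Student's two-sample t-test (equal variances):
H₀: μ₁ = μ₂
H₁: μ₁ ≠ μ₂
df = n₁ + n₂ - 2 = 41
Pooled variance s_p² = [(n₁-1)s₁² + (n₂-1)s₂²] / (n₁ + n₂ - 2) = [(27)(8.27²) + (14)(7.57²)] / 41 = 64.6068
SE = √(s_p²(1/n₁ + 1/n₂)) = √(64.6068 × (1/28 + 1/15)) = 2.5719
t = (x̄₁ - x̄₂) / SE = (64.88 - 74.35) / 2.5719 = -9.47 / 2.5719 = -3.682
p-value = 0.0007

Since p-value < α = 0.1, we reject H₀.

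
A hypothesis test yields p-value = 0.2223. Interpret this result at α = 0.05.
Since p = 0.2223 > α = 0.05, fail to reject H₀.
There is insufficient evidence to reject the null hypothesis; the result is not statistically significant at the 0.05 level.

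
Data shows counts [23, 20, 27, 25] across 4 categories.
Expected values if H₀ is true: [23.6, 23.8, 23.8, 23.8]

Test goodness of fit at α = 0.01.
Chi-square goodness of fit test:
H₀: observed counts match expected distribution
H₁: observed counts differ from expected distribution
df = k - 1 = 3
χ² = Σ(O - E)²/E
   = (23 - 23.6)²/23.6 + (20 - 23.8)²/23.8 + (27 - 23.8)²/23.8 + (25 - 23.8)²/23.8
   = 0.015 + 0.607 + 0.430 + 0.061
   = 1.11
p-value = 0.7740

Since p-value > α = 0.01, we fail to reject H₀.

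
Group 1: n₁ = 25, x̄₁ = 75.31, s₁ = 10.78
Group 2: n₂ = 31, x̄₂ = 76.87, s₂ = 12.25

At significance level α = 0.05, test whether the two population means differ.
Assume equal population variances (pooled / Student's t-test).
Student's two-sample t-test (equal variances):
H₀: μ₁ = μ₂
H₁: μ₁ ≠ μ₂
df = n₁ + n₂ - 2 = 54
Pooled variance s_p² = [(n₁-1)s₁² + (n₂-1)s₂²] / (n₁ + n₂ - 2) = [(24)(10.78²) + (30)(12.25²)] / 54 = 135.0162
SE = √(s_p²(1/n₁ + 1/n₂)) = √(135.0162 × (1/25 + 1/31)) = 3.1235
t = (x̄₁ - x̄₂) / SE = (75.31 - 76.87) / 3.1235 = -1.56 / 3.1235 = -0.499
p-value = 0.6195

Since p-value > α = 0.05, we fail to reject H₀.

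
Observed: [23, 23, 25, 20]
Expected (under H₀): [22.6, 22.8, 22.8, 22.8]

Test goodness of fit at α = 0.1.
Chi-square goodness of fit test:
H₀: observed counts match expected distribution
H₁: observed counts differ from expected distribution
df = k - 1 = 3
χ² = Σ(O - E)²/E
   = (23 - 22.6)²/22.6 + (23 - 22.8)²/22.8 + (25 - 22.8)²/22.8 + (20 - 22.8)²/22.8
   = 0.007 + 0.002 + 0.212 + 0.344
   = 0.56
p-value = 0.9044

Since p-value > α = 0.1, we fail to reject H₀.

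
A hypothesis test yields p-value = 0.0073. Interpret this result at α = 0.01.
Since p = 0.0073 < α = 0.01, reject H₀.
There is sufficient evidence to reject the null hypothesis; the result is statistically significant at the 0.01 level.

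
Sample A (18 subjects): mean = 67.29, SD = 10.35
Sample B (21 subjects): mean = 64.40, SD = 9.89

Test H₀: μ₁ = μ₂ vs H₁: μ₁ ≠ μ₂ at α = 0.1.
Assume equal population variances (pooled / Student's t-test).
Student's two-sample t-test (equal variances):
H₀: μ₁ = μ₂
H₁: μ₁ ≠ μ₂
df = n₁ + n₂ - 2 = 37
Pooled variance s_p² = [(n₁-1)s₁² + (n₂-1)s₂²] / (n₁ + n₂ - 2) = [(17)(10.35²) + (20)(9.89²)] / 37 = 102.0899
SE = √(s_p²(1/n₁ + 1/n₂)) = √(102.0899 × (1/18 + 1/21)) = 3.2455
t = (x̄₁ - x̄₂) / SE = (67.29 - 64.40) / 3.2455 = 2.89 / 3.2455 = 0.890
p-value = 0.3790

Since p-value > α = 0.1, we fail to reject H₀.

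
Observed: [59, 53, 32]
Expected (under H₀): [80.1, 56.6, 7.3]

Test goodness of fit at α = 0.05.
Chi-square goodness of fit test:
H₀: observed counts match expected distribution
H₁: observed counts differ from expected distribution
df = k - 1 = 2
χ² = Σ(O - E)²/E
   = (59 - 80.1)²/80.1 + (53 - 56.6)²/56.6 + (32 - 7.3)²/7.3
   = 5.558 + 0.229 + 83.574
   = 89.36
p-value < 0.0001

Since p-value < α = 0.05, we reject H₀.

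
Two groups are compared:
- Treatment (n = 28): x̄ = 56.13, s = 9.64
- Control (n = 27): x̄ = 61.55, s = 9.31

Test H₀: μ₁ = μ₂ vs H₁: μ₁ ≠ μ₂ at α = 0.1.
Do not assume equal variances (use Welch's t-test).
Welch's two-sample t-test:
H₀: μ₁ = μ₂
H₁: μ₁ ≠ μ₂
s₁²/n₁ = 9.64²/28 = 3.3189,  s₂²/n₂ = 9.31²/27 = 3.2102
SE = √(s₁²/n₁ + s₂²/n₂) = √(3.3189 + 3.2102) = 2.5552
df (Welch-Satterthwaite) = (s₁²/n₁ + s₂²/n₂)² / [(s₁²/n₁)²/(n₁-1) + (s₂²/n₂)²/(n₂-1)] ≈ 53.00
t = (x̄₁ - x̄₂) / SE = (56.13 - 61.55) / 2.5552 = -5.42 / 2.5552 = -2.121
p-value = 0.0386

Since p-value < α = 0.1, we reject H₀.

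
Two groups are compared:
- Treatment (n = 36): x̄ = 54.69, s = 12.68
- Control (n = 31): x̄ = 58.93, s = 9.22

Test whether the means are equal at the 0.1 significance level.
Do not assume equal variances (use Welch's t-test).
Welch's two-sample t-test:
H₀: μ₁ = μ₂
H₁: μ₁ ≠ μ₂
s₁²/n₁ = 12.68²/36 = 4.4662,  s₂²/n₂ = 9.22²/31 = 2.7422
SE = √(s₁²/n₁ + s₂²/n₂) = √(4.4662 + 2.7422) = 2.6848
df (Welch-Satterthwaite) = (s₁²/n₁ + s₂²/n₂)² / [(s₁²/n₁)²/(n₁-1) + (s₂²/n₂)²/(n₂-1)] ≈ 63.32
t = (x̄₁ - x̄₂) / SE = (54.69 - 58.93) / 2.6848 = -4.24 / 2.6848 = -1.579
p-value = 0.1193

Since p-value > α = 0.1, we fail to reject H₀.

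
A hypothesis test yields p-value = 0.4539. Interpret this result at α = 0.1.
Since p = 0.4539 > α = 0.1, fail to reject H₀.
There is insufficient evidence to reject the null hypothesis; the result is not statistically significant at the 0.1 level.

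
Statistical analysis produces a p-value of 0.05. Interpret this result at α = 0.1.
Since p = 0.05 < α = 0.1, reject H₀.
There is sufficient evidence to reject the null hypothesis; the result is statistically significant at the 0.1 level.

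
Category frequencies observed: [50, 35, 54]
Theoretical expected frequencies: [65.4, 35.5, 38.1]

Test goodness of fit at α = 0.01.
Chi-square goodness of fit test:
H₀: observed counts match expected distribution
H₁: observed counts differ from expected distribution
df = k - 1 = 2
χ² = Σ(O - E)²/E
   = (50 - 65.4)²/65.4 + (35 - 35.5)²/35.5 + (54 - 38.1)²/38.1
   = 3.626 + 0.007 + 6.635
   = 10.27
p-value = 0.0059

Since p-value < α = 0.01, we reject H₀.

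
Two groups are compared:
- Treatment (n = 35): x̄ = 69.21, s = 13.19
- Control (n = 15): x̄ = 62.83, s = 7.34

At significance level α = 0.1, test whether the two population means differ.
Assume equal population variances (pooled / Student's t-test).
Student's two-sample t-test (equal variances):
H₀: μ₁ = μ₂
H₁: μ₁ ≠ μ₂
df = n₁ + n₂ - 2 = 48
Pooled variance s_p² = [(n₁-1)s₁² + (n₂-1)s₂²] / (n₁ + n₂ - 2) = [(34)(13.19²) + (14)(7.34²)] / 48 = 138.9468
SE = √(s_p²(1/n₁ + 1/n₂)) = √(138.9468 × (1/35 + 1/15)) = 3.6377
t = (x̄₁ - x̄₂) / SE = (69.21 - 62.83) / 3.6377 = 6.38 / 3.6377 = 1.754
p-value = 0.0858

Since p-value < α = 0.1, we reject H₀.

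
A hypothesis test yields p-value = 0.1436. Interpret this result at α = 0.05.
Since p = 0.1436 > α = 0.05, fail to reject H₀.
There is insufficient evidence to reject the null hypothesis; the result is not statistically significant at the 0.05 level.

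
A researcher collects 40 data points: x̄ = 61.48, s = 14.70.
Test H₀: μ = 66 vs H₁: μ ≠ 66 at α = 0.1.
One-sample t-test:
H₀: μ = 66
H₁: μ ≠ 66
df = n - 1 = 39
t = (x̄ - μ₀) / (s/√n) = (61.48 - 66) / (14.70/√40) = -1.945
p-value = 0.0590

Since p-value < α = 0.1, we reject H₀.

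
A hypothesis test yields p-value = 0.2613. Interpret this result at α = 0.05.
Since p = 0.2613 > α = 0.05, fail to reject H₀.
There is insufficient evidence to reject the null hypothesis; the result is not statistically significant at the 0.05 level.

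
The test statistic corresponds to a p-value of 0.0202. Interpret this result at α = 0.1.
Since p = 0.0202 < α = 0.1, reject H₀.
There is sufficient evidence to reject the null hypothesis; the result is statistically significant at the 0.1 level.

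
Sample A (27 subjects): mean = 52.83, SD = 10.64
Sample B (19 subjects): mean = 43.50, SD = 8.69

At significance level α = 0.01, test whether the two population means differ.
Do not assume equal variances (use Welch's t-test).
Welch's two-sample t-test:
H₀: μ₁ = μ₂
H₁: μ₁ ≠ μ₂
s₁²/n₁ = 10.64²/27 = 4.1929,  s₂²/n₂ = 8.69²/19 = 3.9745
SE = √(s₁²/n₁ + s₂²/n₂) = √(4.1929 + 3.9745) = 2.8579
df (Welch-Satterthwaite) = (s₁²/n₁ + s₂²/n₂)² / [(s₁²/n₁)²/(n₁-1) + (s₂²/n₂)²/(n₂-1)] ≈ 42.93
t = (x̄₁ - x̄₂) / SE = (52.83 - 43.50) / 2.8579 = 9.33 / 2.8579 = 3.265
p-value = 0.0022

Since p-value < α = 0.01, we reject H₀.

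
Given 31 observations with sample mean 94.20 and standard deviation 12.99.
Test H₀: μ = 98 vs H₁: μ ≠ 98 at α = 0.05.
One-sample t-test:
H₀: μ = 98
H₁: μ ≠ 98
df = n - 1 = 30
t = (x̄ - μ₀) / (s/√n) = (94.20 - 98) / (12.99/√31) = -1.629
p-value = 0.1138

Since p-value > α = 0.05, we fail to reject H₀.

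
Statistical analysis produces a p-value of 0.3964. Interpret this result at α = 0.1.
Since p = 0.3964 > α = 0.1, fail to reject H₀.
There is insufficient evidence to reject the null hypothesis; the result is not statistically significant at the 0.1 level.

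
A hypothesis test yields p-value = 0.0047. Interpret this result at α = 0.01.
Since p = 0.0047 < α = 0.01, reject H₀.
There is sufficient evidence to reject the null hypothesis; the result is statistically significant at the 0.01 level.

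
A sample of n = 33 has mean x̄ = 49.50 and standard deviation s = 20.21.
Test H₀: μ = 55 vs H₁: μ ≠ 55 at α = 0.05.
One-sample t-test:
H₀: μ = 55
H₁: μ ≠ 55
df = n - 1 = 32
t = (x̄ - μ₀) / (s/√n) = (49.50 - 55) / (20.21/√33) = -1.563
p-value = 0.1278

Since p-value > α = 0.05, we fail to reject H₀.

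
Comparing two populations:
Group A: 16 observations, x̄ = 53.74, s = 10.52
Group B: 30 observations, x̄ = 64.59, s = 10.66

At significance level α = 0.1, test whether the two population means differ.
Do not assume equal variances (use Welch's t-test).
Welch's two-sample t-test:
H₀: μ₁ = μ₂
H₁: μ₁ ≠ μ₂
s₁²/n₁ = 10.52²/16 = 6.9169,  s₂²/n₂ = 10.66²/30 = 3.7879
SE = √(s₁²/n₁ + s₂²/n₂) = √(6.9169 + 3.7879) = 3.2718
df (Welch-Satterthwaite) = (s₁²/n₁ + s₂²/n₂)² / [(s₁²/n₁)²/(n₁-1) + (s₂²/n₂)²/(n₂-1)] ≈ 31.10
t = (x̄₁ - x̄₂) / SE = (53.74 - 64.59) / 3.2718 = -10.85 / 3.2718 = -3.316
p-value = 0.0023

Since p-value < α = 0.1, we reject H₀.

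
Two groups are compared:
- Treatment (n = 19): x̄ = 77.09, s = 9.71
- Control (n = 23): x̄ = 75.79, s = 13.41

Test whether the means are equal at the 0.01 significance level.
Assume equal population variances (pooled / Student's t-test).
Student's two-sample t-test (equal variances):
H₀: μ₁ = μ₂
H₁: μ₁ ≠ μ₂
df = n₁ + n₂ - 2 = 40
Pooled variance s_p² = [(n₁-1)s₁² + (n₂-1)s₂²] / (n₁ + n₂ - 2) = [(18)(9.71²) + (22)(13.41²)] / 40 = 141.3333
SE = √(s_p²(1/n₁ + 1/n₂)) = √(141.3333 × (1/19 + 1/23)) = 3.6856
t = (x̄₁ - x̄₂) / SE = (77.09 - 75.79) / 3.6856 = 1.30 / 3.6856 = 0.353
p-value = 0.7261

Since p-value > α = 0.01, we fail to reject H₀.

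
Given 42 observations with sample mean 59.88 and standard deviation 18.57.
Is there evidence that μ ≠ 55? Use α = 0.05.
One-sample t-test:
H₀: μ = 55
H₁: μ ≠ 55
df = n - 1 = 41
t = (x̄ - μ₀) / (s/√n) = (59.88 - 55) / (18.57/√42) = 1.703
p-value = 0.0961

Since p-value > α = 0.05, we fail to reject H₀.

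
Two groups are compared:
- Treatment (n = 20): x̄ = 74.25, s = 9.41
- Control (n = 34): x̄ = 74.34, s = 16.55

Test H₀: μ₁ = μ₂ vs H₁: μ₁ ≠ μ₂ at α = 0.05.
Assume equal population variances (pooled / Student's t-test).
Student's two-sample t-test (equal variances):
H₀: μ₁ = μ₂
H₁: μ₁ ≠ μ₂
df = n₁ + n₂ - 2 = 52
Pooled variance s_p² = [(n₁-1)s₁² + (n₂-1)s₂²] / (n₁ + n₂ - 2) = [(19)(9.41²) + (33)(16.55²)] / 52 = 206.1769
SE = √(s_p²(1/n₁ + 1/n₂)) = √(206.1769 × (1/20 + 1/34)) = 4.0463
t = (x̄₁ - x̄₂) / SE = (74.25 - 74.34) / 4.0463 = -0.09 / 4.0463 = -0.022
p-value = 0.9823

Since p-value > α = 0.05, we fail to reject H₀.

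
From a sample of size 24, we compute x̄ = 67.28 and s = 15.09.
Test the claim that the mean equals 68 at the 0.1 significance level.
One-sample t-test:
H₀: μ = 68
H₁: μ ≠ 68
df = n - 1 = 23
t = (x̄ - μ₀) / (s/√n) = (67.28 - 68) / (15.09/√24) = -0.234
p-value = 0.8172

Since p-value > α = 0.1, we fail to reject H₀.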